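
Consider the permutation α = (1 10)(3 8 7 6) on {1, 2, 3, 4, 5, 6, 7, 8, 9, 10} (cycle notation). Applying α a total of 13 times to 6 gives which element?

6 lies in the 4-cycle (3 8 7 6).
Since the cycle has length 4, α^13 acts on it the same as α^1 (13 mod 4 = 1).
Advancing 1 step from 6: 6 → 3.

3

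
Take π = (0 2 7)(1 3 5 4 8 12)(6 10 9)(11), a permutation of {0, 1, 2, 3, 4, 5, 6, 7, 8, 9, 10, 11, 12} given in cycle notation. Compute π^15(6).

6 lies in the 3-cycle (6 10 9).
On a 3-cycle, π^3 is the identity, so π^15 = π^0 there (15 ≡ 0 mod 3).
So π^15(6) = 6.

6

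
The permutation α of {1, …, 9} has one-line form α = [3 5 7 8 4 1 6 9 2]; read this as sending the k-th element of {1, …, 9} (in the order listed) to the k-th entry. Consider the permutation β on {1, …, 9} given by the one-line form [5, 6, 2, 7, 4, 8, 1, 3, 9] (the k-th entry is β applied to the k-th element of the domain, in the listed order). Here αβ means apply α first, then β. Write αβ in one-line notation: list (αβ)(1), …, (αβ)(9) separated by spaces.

Chase each element through α then β: 1 → 3 → 2; 2 → 5 → 4; 3 → 7 → 1; 4 → 8 → 3; 5 → 4 → 7; 6 → 1 → 5; 7 → 6 → 8; 8 → 9 → 9; 9 → 2 → 6.
Collecting the images, αβ = [2 4 1 3 7 5 8 9 6].

2 4 1 3 7 5 8 9 6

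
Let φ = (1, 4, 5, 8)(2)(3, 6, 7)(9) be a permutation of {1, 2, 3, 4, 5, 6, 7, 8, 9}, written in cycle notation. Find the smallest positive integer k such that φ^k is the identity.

The disjoint cycles have lengths 4, 3, 1, 1.
The order of φ is the least common multiple of its cycle lengths: lcm(4, 3) = 12.

12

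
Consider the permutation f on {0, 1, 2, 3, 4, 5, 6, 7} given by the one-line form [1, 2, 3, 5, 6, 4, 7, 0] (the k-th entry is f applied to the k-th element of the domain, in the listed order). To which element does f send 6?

7

6 is element number 7 of the domain, and entry number 7 of the one-line form is 7, so f(6) = 7.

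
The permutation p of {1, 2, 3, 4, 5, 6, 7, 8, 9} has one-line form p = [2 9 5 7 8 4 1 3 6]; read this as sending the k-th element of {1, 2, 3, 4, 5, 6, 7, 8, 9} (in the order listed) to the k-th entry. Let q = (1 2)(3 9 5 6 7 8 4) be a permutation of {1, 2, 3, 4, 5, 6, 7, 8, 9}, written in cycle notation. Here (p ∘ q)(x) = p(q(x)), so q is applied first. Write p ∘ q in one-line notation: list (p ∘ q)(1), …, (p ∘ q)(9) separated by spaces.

9 2 6 5 4 1 3 7 8

(p ∘ q)(x) = p(q(x)). Computing each image: p(q(1)) = p(2) = 9, p(q(2)) = p(1) = 2, p(q(3)) = p(9) = 6, p(q(4)) = p(3) = 5, p(q(5)) = p(6) = 4, p(q(6)) = p(7) = 1, p(q(7)) = p(8) = 3, p(q(8)) = p(4) = 7, p(q(9)) = p(5) = 8.
Hence p ∘ q = [9 2 6 5 4 1 3 7 8].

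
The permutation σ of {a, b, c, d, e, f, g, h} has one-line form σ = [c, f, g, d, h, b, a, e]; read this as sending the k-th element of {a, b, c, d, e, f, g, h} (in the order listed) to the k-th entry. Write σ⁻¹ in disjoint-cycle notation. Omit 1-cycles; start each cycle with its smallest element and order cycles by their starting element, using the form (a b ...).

(a g c)(b f)(e h)

First write σ in disjoint cycles: (a c g)(b f)(e h).
Reversing each cycle (and rotating so the smallest element leads) gives σ⁻¹ = (a g c)(b f)(e h).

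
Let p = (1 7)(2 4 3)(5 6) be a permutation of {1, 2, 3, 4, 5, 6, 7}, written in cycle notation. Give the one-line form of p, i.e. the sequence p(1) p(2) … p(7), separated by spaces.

Each element maps to the next entry in its cycle (wrapping to the front): 1→7, 2→4, 3→2, 4→3, 5→6, 6→5, 7→1.
So the one-line form is 7 4 2 3 6 5 1.

7 4 2 3 6 5 1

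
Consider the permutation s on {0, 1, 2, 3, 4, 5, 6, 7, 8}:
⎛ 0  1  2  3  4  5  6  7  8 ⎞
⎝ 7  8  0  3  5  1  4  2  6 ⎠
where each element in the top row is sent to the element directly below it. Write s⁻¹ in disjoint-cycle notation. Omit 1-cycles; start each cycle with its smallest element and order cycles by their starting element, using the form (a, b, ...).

The cycle decomposition of s is (0, 7, 2)(1, 8, 6, 4, 5).
Reversing each cycle (and rotating so the smallest element leads) gives s⁻¹ = (0, 2, 7)(1, 5, 4, 6, 8).

(0, 2, 7)(1, 5, 4, 6, 8)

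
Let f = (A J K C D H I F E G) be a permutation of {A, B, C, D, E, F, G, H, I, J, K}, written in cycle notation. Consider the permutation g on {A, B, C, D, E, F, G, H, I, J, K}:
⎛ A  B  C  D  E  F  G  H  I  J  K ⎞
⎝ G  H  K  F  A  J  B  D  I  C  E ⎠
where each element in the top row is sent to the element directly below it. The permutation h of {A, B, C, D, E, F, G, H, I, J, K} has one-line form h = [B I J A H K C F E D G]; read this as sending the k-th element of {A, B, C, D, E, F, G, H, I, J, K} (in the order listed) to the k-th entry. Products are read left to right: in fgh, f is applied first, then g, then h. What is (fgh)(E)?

I

Chase E: f(E) = G; g(G) = B; h(B) = I. Hence (fgh)(E) = I.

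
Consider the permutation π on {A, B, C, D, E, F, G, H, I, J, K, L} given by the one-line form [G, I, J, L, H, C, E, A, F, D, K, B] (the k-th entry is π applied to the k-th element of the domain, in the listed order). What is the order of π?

The disjoint-cycle form of π has cycle lengths 7, 4, 1.
The order of π is the least common multiple of its cycle lengths: lcm(7, 4) = 28.

28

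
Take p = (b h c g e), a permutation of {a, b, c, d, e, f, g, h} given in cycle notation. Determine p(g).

Within (b h c g e), g ↦ e.

e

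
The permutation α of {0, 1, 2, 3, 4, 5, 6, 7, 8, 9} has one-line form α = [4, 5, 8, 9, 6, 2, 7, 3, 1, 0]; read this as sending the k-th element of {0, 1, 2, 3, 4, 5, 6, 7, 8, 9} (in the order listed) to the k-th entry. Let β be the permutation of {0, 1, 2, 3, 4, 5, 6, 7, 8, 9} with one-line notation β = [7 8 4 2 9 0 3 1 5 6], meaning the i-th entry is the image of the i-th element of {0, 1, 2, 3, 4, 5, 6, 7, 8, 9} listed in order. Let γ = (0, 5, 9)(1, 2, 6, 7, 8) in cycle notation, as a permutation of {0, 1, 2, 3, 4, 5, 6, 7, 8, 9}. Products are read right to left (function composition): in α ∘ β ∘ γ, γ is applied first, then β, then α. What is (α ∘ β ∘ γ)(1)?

6

Chase 1: γ(1) = 2; β(2) = 4; α(4) = 6. Hence (α ∘ β ∘ γ)(1) = 6.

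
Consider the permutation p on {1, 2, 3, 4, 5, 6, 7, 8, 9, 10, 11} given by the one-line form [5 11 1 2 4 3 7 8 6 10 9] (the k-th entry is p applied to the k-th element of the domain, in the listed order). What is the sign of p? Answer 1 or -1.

In disjoint-cycle form the cycle lengths are 8, 1, 1, 1.
A cycle is odd iff its length is even; p has 1 even-length cycle, so sgn(p) = (−1)^1 and p is odd.

-1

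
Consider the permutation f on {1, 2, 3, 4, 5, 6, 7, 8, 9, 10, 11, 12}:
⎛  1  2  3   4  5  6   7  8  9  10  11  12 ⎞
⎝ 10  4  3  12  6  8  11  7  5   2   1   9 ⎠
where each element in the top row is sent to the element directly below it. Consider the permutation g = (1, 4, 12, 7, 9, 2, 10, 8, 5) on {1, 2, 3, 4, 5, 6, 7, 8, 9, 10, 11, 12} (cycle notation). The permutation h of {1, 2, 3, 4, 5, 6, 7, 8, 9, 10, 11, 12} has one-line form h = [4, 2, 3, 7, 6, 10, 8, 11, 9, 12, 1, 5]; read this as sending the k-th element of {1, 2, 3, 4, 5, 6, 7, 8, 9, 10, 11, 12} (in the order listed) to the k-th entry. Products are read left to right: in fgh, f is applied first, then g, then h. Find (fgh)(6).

Chase 6: f(6) = 8; g(8) = 5; h(5) = 6. Hence (fgh)(6) = 6.

6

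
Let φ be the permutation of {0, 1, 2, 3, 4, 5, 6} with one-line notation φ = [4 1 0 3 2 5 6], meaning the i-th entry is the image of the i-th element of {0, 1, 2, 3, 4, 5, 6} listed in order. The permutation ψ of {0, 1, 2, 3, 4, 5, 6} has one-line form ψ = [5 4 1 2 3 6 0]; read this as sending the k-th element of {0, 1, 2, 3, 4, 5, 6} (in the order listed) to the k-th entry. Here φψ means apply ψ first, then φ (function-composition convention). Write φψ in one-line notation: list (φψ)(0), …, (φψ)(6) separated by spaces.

5 2 1 0 3 6 4

Chase each element through ψ then φ: 0 → 5 → 5; 1 → 4 → 2; 2 → 1 → 1; 3 → 2 → 0; 4 → 3 → 3; 5 → 6 → 6; 6 → 0 → 4.
Collecting the images, φψ = [5 2 1 0 3 6 4].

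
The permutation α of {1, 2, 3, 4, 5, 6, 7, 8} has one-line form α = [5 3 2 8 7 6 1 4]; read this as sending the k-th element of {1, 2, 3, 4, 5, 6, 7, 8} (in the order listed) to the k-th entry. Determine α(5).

5 is element number 5 of the domain, and entry number 5 of the one-line form is 7, so α(5) = 7.

7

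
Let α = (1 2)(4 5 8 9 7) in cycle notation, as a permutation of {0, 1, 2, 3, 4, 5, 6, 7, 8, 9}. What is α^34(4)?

4 lies in the 5-cycle (4 5 8 9 7).
Since the cycle has length 5, α^34 acts on it the same as α^4 (34 mod 5 = 4).
Advancing 4 steps from 4: 4 → 5 → 8 → 9 → 7.

7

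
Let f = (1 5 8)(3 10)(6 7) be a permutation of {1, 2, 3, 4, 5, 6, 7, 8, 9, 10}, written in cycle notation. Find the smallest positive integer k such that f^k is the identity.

The disjoint cycles have lengths 3, 2, 2, 1, 1, 1.
Since disjoint cycles commute, ord(f) = lcm(3, 2, 2) = 6.

6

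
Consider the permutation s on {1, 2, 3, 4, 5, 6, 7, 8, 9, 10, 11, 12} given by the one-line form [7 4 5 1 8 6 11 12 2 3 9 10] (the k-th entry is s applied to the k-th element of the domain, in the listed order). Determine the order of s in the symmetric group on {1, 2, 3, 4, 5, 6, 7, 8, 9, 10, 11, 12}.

Decomposing into disjoint cycles gives cycle lengths 6, 5, 1.
Since disjoint cycles commute, ord(s) = lcm(6, 5) = 30.

30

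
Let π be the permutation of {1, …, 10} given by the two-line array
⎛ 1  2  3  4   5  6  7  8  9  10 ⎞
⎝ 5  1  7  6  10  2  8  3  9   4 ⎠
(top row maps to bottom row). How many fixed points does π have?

The fixed points (elements with π(x) = x) are {9}, so there is 1.

1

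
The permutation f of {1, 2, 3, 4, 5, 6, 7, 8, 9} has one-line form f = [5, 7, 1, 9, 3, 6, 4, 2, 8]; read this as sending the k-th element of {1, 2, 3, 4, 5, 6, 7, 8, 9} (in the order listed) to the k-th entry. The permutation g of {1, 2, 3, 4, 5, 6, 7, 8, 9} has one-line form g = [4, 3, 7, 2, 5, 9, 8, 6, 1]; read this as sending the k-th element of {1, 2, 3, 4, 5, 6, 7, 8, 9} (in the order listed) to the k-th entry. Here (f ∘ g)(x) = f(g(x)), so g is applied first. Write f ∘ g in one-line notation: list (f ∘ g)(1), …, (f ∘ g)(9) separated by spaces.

(f ∘ g)(x) = f(g(x)). Computing each image: f(g(1)) = f(4) = 9, f(g(2)) = f(3) = 1, f(g(3)) = f(7) = 4, f(g(4)) = f(2) = 7, f(g(5)) = f(5) = 3, f(g(6)) = f(9) = 8, f(g(7)) = f(8) = 2, f(g(8)) = f(6) = 6, f(g(9)) = f(1) = 5.
Hence f ∘ g = [9 1 4 7 3 8 2 6 5].

9 1 4 7 3 8 2 6 5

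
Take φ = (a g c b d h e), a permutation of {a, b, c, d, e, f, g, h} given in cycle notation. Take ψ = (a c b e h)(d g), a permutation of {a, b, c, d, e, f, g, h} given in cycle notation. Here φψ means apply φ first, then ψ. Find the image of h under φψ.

h

φ(h) = e, then ψ(e) = h; composing gives (φψ)(h) = h.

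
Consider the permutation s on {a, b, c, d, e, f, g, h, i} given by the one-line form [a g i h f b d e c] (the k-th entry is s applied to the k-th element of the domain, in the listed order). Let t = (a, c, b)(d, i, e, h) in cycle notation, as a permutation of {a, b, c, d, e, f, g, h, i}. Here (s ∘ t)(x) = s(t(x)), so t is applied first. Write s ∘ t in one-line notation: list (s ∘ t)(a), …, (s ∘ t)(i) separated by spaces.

Chase each element through t then s: a → c → i; b → a → a; c → b → g; d → i → c; e → h → e; f → f → b; g → g → d; h → d → h; i → e → f.
So s ∘ t in one-line form is i a g c e b d h f.

i a g c e b d h f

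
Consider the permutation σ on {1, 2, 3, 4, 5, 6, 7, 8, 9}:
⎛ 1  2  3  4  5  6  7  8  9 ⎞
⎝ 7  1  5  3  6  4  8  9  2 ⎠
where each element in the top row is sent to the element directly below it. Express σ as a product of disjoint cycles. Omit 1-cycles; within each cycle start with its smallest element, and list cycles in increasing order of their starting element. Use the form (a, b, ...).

Iterating σ from 1 gives 1 → 7 → 8 → 9 → 2 → 1; that is the 5-cycle (1, 7, 8, 9, 2).
Repeating from the next unused element and collecting all non-trivial cycles gives (1, 7, 8, 9, 2)(3, 5, 6, 4).

(1, 7, 8, 9, 2)(3, 5, 6, 4)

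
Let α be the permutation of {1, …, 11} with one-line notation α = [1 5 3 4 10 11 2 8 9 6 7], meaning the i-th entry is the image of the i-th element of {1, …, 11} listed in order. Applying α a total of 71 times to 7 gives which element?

Tracing 7 → 2 → … returns to 7 after 6 steps, so 7 lies in a 6-cycle (2 5 10 6 11 7).
On a 6-cycle, α^6 is the identity, so α^71 = α^5 there (71 ≡ 5 mod 6).
Stepping 5 places around the cycle: 7 → 2 → 5 → 10 → 6 → 11.

11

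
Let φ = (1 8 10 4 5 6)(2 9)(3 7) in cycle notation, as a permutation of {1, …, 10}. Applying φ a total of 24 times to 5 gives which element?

5

5 lies in the 6-cycle (1 8 10 4 5 6).
Since the cycle has length 6, φ^24 acts on it the same as φ^0 (24 mod 6 = 0).
So φ^24(5) = 5.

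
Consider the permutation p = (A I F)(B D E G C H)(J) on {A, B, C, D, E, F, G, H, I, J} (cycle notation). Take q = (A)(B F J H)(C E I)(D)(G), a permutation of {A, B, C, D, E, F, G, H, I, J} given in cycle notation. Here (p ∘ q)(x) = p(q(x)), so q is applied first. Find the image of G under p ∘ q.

(p ∘ q)(G) = p(q(G)). q(G) = G, then p(G) = C. So (p ∘ q)(G) = C.

C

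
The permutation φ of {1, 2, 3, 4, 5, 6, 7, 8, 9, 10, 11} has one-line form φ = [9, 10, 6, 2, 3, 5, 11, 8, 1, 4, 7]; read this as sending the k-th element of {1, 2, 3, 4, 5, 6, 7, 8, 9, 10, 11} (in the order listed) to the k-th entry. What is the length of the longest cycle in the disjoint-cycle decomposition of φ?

Decomposing into disjoint cycles gives (1, 9)(2, 10, 4)(3, 6, 5)(7, 11); the longest has length 3.

3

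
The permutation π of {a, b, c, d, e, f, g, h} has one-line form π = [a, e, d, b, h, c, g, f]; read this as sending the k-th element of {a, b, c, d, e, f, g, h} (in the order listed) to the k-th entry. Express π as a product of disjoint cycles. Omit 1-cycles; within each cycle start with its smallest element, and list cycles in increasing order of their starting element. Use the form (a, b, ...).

From b: b → e → h → f → c → d → b, closing the cycle (b, e, h, f, c, d).
Continuing from each remaining unvisited element yields (b, e, h, f, c, d).

(b, e, h, f, c, d)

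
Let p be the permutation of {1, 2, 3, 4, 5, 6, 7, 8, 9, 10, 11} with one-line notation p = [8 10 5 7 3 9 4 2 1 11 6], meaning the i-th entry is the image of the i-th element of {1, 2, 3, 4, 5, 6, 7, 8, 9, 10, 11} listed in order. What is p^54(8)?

Tracing 8 → 2 → … returns to 8 after 7 steps, so 8 lies in a 7-cycle (1 8 2 10 11 6 9).
Since the cycle has length 7, p^54 acts on it the same as p^5 (54 mod 7 = 5).
Stepping 5 places around the cycle: 8 → 2 → 10 → 11 → 6 → 9.

9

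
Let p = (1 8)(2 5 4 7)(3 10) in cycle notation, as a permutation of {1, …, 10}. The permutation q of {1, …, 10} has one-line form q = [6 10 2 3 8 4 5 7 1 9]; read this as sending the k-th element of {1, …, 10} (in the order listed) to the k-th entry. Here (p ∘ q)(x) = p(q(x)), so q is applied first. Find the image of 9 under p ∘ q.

8

q(9) = 1, then p(1) = 8; composing gives (p ∘ q)(9) = 8.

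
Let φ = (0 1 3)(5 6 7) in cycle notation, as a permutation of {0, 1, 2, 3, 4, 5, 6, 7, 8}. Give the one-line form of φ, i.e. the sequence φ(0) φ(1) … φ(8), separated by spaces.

Each element maps to the next entry in its cycle (wrapping to the front): 0↦1, 1↦3, 2↦2, 3↦0, 4↦4, 5↦6, 6↦7, 7↦5, 8↦8.
Listing these in domain order gives 1 3 2 0 4 6 7 5 8.

1 3 2 0 4 6 7 5 8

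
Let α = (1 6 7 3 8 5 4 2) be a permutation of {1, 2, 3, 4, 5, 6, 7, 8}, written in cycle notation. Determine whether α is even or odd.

odd

The cycle lengths are 8.
A cycle of length ℓ contributes ℓ−1 transpositions, so α is a product of 7 transpositions — odd.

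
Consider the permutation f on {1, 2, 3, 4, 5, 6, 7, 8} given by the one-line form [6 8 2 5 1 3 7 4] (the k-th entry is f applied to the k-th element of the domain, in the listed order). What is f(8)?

8 is element number 8 of the domain, and entry number 8 of the one-line form is 4, so f(8) = 4.

4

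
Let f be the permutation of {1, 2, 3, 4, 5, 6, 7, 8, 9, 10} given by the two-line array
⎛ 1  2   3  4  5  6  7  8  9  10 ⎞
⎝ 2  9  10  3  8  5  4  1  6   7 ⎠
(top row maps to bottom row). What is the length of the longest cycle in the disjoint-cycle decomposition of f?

6

Decomposing into disjoint cycles gives (1 2 9 6 5 8)(3 10 7 4); the longest has length 6.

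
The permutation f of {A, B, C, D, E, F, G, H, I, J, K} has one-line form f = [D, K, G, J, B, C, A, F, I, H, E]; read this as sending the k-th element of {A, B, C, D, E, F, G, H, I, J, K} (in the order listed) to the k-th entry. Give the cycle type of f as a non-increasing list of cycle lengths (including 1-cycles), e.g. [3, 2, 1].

The disjoint cycles are (A, D, J, H, F, C, G)(B, K, E)(I), with lengths 7, 3, 1 in non-increasing order.

[7, 3, 1]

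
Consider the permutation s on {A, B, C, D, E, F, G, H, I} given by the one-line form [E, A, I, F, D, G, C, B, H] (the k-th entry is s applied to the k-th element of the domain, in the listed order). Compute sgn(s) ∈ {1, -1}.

1

In disjoint-cycle form the cycle lengths are 9.
A cycle of length ℓ contributes ℓ−1 transpositions, so s is a product of 8 transpositions — even.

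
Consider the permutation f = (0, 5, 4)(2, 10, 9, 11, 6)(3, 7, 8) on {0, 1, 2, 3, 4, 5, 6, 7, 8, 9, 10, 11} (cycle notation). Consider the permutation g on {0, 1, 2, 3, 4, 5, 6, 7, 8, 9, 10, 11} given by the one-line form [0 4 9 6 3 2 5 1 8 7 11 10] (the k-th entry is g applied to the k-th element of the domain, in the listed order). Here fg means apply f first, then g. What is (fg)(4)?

(fg)(4) = g(f(4)). f(4) = 0, then g(0) = 0. So (fg)(4) = 0.

0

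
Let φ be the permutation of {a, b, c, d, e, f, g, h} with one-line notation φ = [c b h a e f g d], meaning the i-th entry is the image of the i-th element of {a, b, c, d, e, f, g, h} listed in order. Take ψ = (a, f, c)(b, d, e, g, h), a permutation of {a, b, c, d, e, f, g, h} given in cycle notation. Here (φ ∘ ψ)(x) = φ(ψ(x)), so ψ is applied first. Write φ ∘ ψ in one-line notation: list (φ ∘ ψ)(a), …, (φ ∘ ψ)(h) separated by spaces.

f a c e g h d b

Chase each element through ψ then φ: a → f → f; b → d → a; c → a → c; d → e → e; e → g → g; f → c → h; g → h → d; h → b → b.
So φ ∘ ψ in one-line form is f a c e g h d b.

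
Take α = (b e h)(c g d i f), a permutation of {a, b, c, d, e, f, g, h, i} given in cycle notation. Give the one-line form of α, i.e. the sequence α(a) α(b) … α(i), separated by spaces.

Image by image: a→a, b→e, c→g, d→i, e→h, f→c, g→d, h→b, i→f.
So the one-line form is a e g i h c d b f.

a e g i h c d b f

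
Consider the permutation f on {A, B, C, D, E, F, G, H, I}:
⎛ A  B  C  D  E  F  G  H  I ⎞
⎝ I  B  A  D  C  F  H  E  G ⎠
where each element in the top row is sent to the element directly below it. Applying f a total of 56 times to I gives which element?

Tracing I → G → … returns to I after 6 steps, so I lies in a 6-cycle (A I G H E C).
Powers repeat with period 6 on this cycle, and 56 mod 6 = 2, so f^56(I) = f^2(I).
Stepping 2 places around the cycle: I → G → H.

H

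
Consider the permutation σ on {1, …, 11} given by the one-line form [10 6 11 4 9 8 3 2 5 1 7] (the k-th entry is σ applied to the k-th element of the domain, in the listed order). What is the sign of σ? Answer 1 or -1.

1

In disjoint-cycle form the cycle lengths are 3, 3, 2, 2, 1.
A cycle is odd iff its length is even; σ has 2 even-length cycles, so sgn(σ) = (−1)^2 and σ is even.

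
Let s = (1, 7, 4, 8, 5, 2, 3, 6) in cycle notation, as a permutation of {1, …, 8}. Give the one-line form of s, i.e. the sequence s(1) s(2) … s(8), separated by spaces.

7 3 6 8 2 1 4 5

Image by image: 1↦7, 2↦3, 3↦6, 4↦8, 5↦2, 6↦1, 7↦4, 8↦5.
Listing these in domain order gives 7 3 6 8 2 1 4 5.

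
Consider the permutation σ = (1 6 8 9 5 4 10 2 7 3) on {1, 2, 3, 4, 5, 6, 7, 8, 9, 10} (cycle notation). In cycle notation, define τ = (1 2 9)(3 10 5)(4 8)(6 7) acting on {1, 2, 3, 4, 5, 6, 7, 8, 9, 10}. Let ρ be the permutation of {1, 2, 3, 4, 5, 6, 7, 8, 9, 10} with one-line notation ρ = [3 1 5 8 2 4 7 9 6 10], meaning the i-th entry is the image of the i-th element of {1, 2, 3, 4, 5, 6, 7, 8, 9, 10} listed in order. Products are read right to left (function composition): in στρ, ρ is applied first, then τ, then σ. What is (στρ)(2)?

7

(στρ)(2) = σ(τ(ρ(2))). ρ(2) = 1, then τ(1) = 2, then σ(2) = 7, so the result is 7.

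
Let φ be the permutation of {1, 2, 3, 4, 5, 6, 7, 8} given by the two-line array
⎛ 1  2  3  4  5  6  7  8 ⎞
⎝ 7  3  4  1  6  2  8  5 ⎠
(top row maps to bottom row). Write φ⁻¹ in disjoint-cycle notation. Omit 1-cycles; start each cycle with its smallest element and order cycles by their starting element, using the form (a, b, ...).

The cycle decomposition of φ is (1, 7, 8, 5, 6, 2, 3, 4).
The inverse reverses every cycle; in canonical form, φ⁻¹ = (1, 4, 3, 2, 6, 5, 8, 7).

(1, 4, 3, 2, 6, 5, 8, 7)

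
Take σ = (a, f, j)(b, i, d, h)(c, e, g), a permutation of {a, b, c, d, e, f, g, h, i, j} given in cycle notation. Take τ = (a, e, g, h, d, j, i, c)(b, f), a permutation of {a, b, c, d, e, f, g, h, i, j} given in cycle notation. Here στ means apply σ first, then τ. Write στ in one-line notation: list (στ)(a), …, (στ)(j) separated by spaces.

Chase each element through σ then τ: a → f → b; b → i → c; c → e → g; d → h → d; e → g → h; f → j → i; g → c → a; h → b → f; i → d → j; j → a → e.
So στ in one-line form is b c g d h i a f j e.

b c g d h i a f j e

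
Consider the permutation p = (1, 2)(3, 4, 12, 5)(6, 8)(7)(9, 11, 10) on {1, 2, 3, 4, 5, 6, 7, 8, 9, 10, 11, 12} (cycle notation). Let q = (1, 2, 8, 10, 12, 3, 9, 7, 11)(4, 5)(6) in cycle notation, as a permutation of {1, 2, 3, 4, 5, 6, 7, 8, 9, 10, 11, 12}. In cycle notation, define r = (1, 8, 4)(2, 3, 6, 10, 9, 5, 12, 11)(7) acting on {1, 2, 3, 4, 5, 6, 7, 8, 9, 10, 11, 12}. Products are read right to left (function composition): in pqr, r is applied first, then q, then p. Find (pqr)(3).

8

(pqr)(3) = p(q(r(3))). r(3) = 6, then q(6) = 6, then p(6) = 8, so the result is 8.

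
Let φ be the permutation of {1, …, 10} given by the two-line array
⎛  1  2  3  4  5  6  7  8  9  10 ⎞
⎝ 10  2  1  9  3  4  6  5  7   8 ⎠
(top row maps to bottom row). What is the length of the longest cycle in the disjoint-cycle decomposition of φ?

5

Decomposing into disjoint cycles gives (1 10 8 5 3)(4 9 7 6); the longest has length 5.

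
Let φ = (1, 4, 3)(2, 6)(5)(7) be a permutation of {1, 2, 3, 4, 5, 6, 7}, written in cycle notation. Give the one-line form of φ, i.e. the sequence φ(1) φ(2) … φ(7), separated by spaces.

Reading each image from the cycles: 1↦4, 2↦6, 3↦1, 4↦3, 5↦5, 6↦2, 7↦7.
Listing these in domain order gives 4 6 1 3 5 2 7.

4 6 1 3 5 2 7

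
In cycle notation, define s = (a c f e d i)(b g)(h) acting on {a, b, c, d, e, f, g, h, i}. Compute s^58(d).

d lies in the 6-cycle (a c f e d i).
Powers repeat with period 6 on this cycle, and 58 mod 6 = 4, so s^58(d) = s^4(d).
Advancing 4 steps from d: d → i → a → c → f.

f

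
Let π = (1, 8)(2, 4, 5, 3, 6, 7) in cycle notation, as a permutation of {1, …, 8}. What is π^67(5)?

3

5 lies in the 6-cycle (2, 4, 5, 3, 6, 7).
Powers repeat with period 6 on this cycle, and 67 mod 6 = 1, so π^67(5) = π^1(5).
Advancing 1 step from 5: 5 → 3.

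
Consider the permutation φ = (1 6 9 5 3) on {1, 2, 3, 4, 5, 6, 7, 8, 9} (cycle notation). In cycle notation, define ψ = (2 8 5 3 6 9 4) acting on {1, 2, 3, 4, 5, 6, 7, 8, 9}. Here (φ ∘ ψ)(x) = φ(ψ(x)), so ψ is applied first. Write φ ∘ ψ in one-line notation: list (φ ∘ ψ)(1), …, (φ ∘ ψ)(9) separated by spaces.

6 8 9 2 1 5 7 3 4

(φ ∘ ψ)(x) = φ(ψ(x)). Computing each image: φ(ψ(1)) = φ(1) = 6, φ(ψ(2)) = φ(8) = 8, φ(ψ(3)) = φ(6) = 9, φ(ψ(4)) = φ(2) = 2, φ(ψ(5)) = φ(3) = 1, φ(ψ(6)) = φ(9) = 5, φ(ψ(7)) = φ(7) = 7, φ(ψ(8)) = φ(5) = 3, φ(ψ(9)) = φ(4) = 4.
Hence φ ∘ ψ = [6 8 9 2 1 5 7 3 4].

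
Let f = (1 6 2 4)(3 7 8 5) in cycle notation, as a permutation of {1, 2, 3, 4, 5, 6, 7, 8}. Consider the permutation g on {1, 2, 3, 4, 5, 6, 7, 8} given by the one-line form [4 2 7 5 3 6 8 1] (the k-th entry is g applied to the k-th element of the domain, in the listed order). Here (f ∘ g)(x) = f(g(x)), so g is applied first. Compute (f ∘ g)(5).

7

g(5) = 3, then f(3) = 7; composing gives (f ∘ g)(5) = 7.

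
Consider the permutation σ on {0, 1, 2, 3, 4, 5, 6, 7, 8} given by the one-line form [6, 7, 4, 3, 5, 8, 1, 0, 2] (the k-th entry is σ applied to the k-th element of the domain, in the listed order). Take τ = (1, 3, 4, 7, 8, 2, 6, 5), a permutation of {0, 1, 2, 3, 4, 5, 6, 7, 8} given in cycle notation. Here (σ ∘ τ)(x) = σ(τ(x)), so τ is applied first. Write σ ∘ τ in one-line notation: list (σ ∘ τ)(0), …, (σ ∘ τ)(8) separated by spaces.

Chase each element through τ then σ: 0 → 0 → 6; 1 → 3 → 3; 2 → 6 → 1; 3 → 4 → 5; 4 → 7 → 0; 5 → 1 → 7; 6 → 5 → 8; 7 → 8 → 2; 8 → 2 → 4.
Collecting the images, σ ∘ τ = [6 3 1 5 0 7 8 2 4].

6 3 1 5 0 7 8 2 4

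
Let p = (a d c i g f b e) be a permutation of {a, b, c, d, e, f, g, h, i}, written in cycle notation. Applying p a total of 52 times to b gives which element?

b lies in the 8-cycle (a d c i g f b e).
Since the cycle has length 8, p^52 acts on it the same as p^4 (52 mod 8 = 4).
Advancing 4 steps from b: b → e → a → d → c.

c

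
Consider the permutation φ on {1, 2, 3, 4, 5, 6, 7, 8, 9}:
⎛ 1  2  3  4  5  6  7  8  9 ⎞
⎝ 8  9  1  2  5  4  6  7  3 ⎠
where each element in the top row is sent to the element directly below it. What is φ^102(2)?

6

Tracing 2 → 9 → … returns to 2 after 8 steps, so 2 lies in an 8-cycle (1 8 7 6 4 2 9 3).
Since the cycle has length 8, φ^102 acts on it the same as φ^6 (102 mod 8 = 6).
Stepping 6 places around the cycle: 2 → 9 → 3 → 1 → 8 → 7 → 6.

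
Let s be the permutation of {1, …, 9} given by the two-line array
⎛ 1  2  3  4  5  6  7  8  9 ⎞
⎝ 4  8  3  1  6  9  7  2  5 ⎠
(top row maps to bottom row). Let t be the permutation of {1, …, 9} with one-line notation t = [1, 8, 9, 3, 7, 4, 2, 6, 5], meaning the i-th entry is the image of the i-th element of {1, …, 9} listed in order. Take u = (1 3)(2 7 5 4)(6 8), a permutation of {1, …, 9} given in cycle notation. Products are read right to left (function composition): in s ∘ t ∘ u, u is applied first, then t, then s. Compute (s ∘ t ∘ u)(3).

4

Apply the permutations in order: u(3) = 1, then t(1) = 1, then s(1) = 4. So (s ∘ t ∘ u)(3) = 4.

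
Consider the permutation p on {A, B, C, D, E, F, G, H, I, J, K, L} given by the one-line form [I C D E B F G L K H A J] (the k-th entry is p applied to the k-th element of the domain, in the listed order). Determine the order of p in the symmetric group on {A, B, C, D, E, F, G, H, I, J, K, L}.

Writing p as disjoint cycles, the cycle lengths are 4, 3, 3, 1, 1.
Since disjoint cycles commute, ord(p) = lcm(4, 3, 3) = 12.

12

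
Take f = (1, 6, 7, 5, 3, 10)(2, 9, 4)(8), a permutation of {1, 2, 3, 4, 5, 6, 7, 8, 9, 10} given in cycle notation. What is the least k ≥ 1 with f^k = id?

6

The cycle type of f is (6, 3, 1).
The order of f is the least common multiple of its cycle lengths: lcm(6, 3) = 6.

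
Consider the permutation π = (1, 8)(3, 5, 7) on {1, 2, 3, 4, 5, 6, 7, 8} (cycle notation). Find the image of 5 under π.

7

Within (3, 5, 7), 5 ↦ 7.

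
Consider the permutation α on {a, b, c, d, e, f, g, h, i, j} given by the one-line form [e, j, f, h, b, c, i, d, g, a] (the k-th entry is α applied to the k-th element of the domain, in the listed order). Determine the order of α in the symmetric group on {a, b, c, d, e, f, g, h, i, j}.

4

Writing α as disjoint cycles, the cycle lengths are 4, 2, 2, 2.
The order of α is the least common multiple of its cycle lengths: lcm(4, 2, 2, 2) = 4.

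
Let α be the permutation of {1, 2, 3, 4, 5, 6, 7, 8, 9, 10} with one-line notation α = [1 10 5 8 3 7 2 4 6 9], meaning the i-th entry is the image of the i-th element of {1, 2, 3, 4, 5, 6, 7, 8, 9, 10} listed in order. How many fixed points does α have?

The fixed points (elements with α(x) = x) are {1}, so there is 1.

1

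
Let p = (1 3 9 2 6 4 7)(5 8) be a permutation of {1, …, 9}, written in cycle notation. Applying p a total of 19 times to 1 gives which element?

4

1 lies in the 7-cycle (1 3 9 2 6 4 7).
Powers repeat with period 7 on this cycle, and 19 mod 7 = 5, so p^19(1) = p^5(1).
Stepping 5 places around the cycle: 1 → 3 → 9 → 2 → 6 → 4.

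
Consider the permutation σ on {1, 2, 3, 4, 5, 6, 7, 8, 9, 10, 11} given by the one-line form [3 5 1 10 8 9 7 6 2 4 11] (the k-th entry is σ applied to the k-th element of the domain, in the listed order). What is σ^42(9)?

5

Tracing 9 → 2 → … returns to 9 after 5 steps, so 9 lies in a 5-cycle (2, 5, 8, 6, 9).
On a 5-cycle, σ^5 is the identity, so σ^42 = σ^2 there (42 ≡ 2 mod 5).
Advancing 2 steps from 9: 9 → 2 → 5.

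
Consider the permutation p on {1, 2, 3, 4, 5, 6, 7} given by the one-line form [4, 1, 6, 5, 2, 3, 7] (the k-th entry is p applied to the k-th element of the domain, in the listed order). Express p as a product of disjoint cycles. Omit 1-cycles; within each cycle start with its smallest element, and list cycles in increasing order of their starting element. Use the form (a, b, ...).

(1, 4, 5, 2)(3, 6)

From 1: 1 → 4 → 5 → 2 → 1, closing the cycle (1, 4, 5, 2).
Continuing from each remaining unvisited element yields (1, 4, 5, 2)(3, 6).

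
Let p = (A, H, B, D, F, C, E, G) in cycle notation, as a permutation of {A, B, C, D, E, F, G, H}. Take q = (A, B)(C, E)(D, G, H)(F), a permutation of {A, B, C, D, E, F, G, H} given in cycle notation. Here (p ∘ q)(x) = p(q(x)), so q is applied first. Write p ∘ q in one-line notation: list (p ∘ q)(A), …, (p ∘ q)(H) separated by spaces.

For each element, apply q then p: A → B → D; B → A → H; C → E → G; D → G → A; E → C → E; F → F → C; G → H → B; H → D → F.
So p ∘ q in one-line form is D H G A E C B F.

D H G A E C B F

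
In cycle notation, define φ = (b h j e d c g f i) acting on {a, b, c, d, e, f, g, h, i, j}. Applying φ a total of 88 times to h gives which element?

h lies in the 9-cycle (b h j e d c g f i).
Powers repeat with period 9 on this cycle, and 88 mod 9 = 7, so φ^88(h) = φ^7(h).
Advancing 7 steps from h: h → j → e → d → c → g → f → i.

i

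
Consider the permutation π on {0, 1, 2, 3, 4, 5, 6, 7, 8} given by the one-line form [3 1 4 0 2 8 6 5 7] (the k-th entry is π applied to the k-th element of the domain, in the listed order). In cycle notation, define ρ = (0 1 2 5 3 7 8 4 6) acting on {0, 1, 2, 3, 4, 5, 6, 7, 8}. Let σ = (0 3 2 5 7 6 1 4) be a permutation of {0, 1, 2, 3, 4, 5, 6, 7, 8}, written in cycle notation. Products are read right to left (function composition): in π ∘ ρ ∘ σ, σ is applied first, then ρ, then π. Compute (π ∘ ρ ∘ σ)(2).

(π ∘ ρ ∘ σ)(2) = π(ρ(σ(2))). σ(2) = 5, then ρ(5) = 3, then π(3) = 0, so the result is 0.

0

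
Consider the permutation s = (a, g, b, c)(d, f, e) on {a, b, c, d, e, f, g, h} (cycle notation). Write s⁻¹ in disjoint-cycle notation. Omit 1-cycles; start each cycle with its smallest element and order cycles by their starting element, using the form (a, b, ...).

If s sends a → b within a cycle, s⁻¹ sends b → a; equivalently, reverse each cycle.
After reversing and putting each cycle's least element first, s⁻¹ = (a, c, b, g)(d, e, f).

(a, c, b, g)(d, e, f)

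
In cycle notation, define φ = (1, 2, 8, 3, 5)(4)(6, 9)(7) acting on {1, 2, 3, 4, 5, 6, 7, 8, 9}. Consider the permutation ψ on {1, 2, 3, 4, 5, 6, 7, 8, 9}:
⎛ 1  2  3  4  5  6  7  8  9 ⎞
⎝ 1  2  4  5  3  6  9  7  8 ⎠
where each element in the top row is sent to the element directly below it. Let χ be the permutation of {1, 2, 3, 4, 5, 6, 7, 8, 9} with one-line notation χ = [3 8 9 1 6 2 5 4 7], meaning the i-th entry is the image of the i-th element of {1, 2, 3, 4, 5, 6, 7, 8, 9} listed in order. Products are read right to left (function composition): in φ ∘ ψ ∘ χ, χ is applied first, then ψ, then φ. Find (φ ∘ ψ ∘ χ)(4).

2

(φ ∘ ψ ∘ χ)(4) = φ(ψ(χ(4))). χ(4) = 1, then ψ(1) = 1, then φ(1) = 2, so the result is 2.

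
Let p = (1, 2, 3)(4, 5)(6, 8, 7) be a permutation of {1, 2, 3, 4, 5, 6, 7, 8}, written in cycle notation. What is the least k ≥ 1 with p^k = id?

The disjoint cycles have lengths 3, 3, 2.
The order of p is the least common multiple of its cycle lengths: lcm(3, 3, 2) = 6.

6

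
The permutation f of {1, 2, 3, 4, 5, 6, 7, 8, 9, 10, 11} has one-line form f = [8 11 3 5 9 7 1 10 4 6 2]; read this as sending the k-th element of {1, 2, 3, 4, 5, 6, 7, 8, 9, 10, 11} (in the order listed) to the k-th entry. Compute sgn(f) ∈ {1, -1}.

-1

In disjoint-cycle form the cycle lengths are 5, 3, 2, 1.
A cycle of length ℓ contributes ℓ−1 transpositions, so f is a product of 4 + 2 + 1 = 7 transpositions — odd.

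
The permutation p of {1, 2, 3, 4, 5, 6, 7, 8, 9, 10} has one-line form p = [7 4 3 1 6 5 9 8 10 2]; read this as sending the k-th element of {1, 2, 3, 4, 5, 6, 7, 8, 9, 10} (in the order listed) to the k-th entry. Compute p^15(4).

9

Tracing 4 → 1 → … returns to 4 after 6 steps, so 4 lies in a 6-cycle (1, 7, 9, 10, 2, 4).
On a 6-cycle, p^6 is the identity, so p^15 = p^3 there (15 ≡ 3 mod 6).
Advancing 3 steps from 4: 4 → 1 → 7 → 9.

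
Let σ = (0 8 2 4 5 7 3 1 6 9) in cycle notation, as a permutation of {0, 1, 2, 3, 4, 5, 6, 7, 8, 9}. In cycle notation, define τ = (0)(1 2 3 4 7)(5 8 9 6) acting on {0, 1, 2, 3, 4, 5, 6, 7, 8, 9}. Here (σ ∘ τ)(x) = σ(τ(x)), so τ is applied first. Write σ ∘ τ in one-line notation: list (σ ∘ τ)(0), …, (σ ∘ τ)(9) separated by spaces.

8 4 1 5 3 2 7 6 0 9

Chase each element through τ then σ: 0 → 0 → 8; 1 → 2 → 4; 2 → 3 → 1; 3 → 4 → 5; 4 → 7 → 3; 5 → 8 → 2; 6 → 5 → 7; 7 → 1 → 6; 8 → 9 → 0; 9 → 6 → 9.
Collecting the images, σ ∘ τ = [8 4 1 5 3 2 7 6 0 9].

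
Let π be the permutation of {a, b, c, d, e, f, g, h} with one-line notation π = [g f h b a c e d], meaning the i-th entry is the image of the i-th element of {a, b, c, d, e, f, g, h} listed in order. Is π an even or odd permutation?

In disjoint-cycle form the cycle lengths are 5, 3.
A cycle is odd iff its length is even; π has 0 even-length cycles, so sgn(π) = (−1)^0 and π is even.

even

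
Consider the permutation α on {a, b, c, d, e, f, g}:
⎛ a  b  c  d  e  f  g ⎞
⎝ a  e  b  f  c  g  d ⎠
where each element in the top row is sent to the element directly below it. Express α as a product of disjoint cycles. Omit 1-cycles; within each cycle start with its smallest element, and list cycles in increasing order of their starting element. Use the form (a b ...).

(b e c)(d f g)

From b: b → e → c → b, closing the cycle (b e c).
Repeating from the next unused element and collecting all non-trivial cycles gives (b e c)(d f g).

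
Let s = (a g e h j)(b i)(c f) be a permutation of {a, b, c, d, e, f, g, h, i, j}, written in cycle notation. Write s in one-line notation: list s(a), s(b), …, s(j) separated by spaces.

Reading each image from the cycles: a↦g, b↦i, c↦f, d↦d, e↦h, f↦c, g↦e, h↦j, i↦b, j↦a.
So the one-line form is g i f d h c e j b a.

g i f d h c e j b a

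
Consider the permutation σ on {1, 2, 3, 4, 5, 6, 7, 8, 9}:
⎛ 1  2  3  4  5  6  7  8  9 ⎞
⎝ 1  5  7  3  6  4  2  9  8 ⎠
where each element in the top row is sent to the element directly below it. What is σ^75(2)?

Tracing 2 → 5 → … returns to 2 after 6 steps, so 2 lies in a 6-cycle (2 5 6 4 3 7).
On a 6-cycle, σ^6 is the identity, so σ^75 = σ^3 there (75 ≡ 3 mod 6).
Stepping 3 places around the cycle: 2 → 5 → 6 → 4.

4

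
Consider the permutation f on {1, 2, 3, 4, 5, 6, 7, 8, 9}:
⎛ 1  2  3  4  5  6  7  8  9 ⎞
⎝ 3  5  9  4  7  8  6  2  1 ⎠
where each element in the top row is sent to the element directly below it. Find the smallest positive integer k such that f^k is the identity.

Decomposing into disjoint cycles gives cycle lengths 5, 3, 1.
Since disjoint cycles commute, ord(f) = lcm(5, 3) = 15.

15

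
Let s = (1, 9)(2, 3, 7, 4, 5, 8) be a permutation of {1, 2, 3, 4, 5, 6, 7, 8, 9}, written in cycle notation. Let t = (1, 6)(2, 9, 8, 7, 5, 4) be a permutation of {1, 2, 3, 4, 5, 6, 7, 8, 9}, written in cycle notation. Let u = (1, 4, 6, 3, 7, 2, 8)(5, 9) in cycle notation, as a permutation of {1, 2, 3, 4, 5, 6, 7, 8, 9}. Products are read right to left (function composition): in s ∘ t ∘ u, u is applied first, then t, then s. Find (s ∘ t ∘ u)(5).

Chase 5: u(5) = 9; t(9) = 8; s(8) = 2. Hence (s ∘ t ∘ u)(5) = 2.

2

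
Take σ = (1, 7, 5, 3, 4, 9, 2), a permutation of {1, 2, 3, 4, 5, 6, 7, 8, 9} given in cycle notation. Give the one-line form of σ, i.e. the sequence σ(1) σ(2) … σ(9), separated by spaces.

Each element maps to the next entry in its cycle (wrapping to the front): 1↦7, 2↦1, 3↦4, 4↦9, 5↦3, 6↦6, 7↦5, 8↦8, 9↦2.
So the one-line form is 7 1 4 9 3 6 5 8 2.

7 1 4 9 3 6 5 8 2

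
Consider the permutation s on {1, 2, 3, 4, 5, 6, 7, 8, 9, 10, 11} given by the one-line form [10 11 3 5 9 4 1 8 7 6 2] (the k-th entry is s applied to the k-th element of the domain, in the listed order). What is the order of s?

14

Decomposing into disjoint cycles gives cycle lengths 7, 2, 1, 1.
The order of s is the least common multiple of its cycle lengths: lcm(7, 2) = 14.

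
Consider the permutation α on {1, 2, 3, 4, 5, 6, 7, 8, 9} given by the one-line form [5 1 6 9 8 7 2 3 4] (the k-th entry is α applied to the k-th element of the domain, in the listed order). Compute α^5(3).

5

Tracing 3 → 6 → … returns to 3 after 7 steps, so 3 lies in a 7-cycle (1 5 8 3 6 7 2).
Advancing 5 steps from 3: 3 → 6 → 7 → 2 → 1 → 5.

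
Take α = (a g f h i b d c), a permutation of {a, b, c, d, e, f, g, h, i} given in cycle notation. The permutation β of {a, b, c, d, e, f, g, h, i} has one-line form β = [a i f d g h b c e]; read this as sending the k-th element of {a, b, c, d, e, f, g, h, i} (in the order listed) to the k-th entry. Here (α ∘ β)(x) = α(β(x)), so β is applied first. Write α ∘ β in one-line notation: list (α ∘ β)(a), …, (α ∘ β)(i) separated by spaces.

g b h c f i d a e

For each element, apply β then α: a → a → g; b → i → b; c → f → h; d → d → c; e → g → f; f → h → i; g → b → d; h → c → a; i → e → e.
Collecting the images, α ∘ β = [g b h c f i d a e].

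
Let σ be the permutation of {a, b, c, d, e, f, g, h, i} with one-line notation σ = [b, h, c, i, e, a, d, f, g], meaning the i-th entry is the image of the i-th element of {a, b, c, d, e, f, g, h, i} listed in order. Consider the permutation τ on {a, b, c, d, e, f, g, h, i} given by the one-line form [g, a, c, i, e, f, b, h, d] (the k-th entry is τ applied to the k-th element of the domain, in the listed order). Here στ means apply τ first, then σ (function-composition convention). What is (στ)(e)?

e

First apply τ: τ(e) = e, then σ(e) = e. Thus (στ)(e) = e.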